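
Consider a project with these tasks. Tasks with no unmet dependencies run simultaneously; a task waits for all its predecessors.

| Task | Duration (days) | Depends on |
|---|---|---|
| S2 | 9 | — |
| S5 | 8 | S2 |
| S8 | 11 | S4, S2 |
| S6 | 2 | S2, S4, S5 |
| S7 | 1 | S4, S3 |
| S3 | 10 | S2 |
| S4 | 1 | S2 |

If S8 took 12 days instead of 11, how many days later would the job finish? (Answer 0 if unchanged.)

As given, the longest chain is S2→S4→S8 = 9+1+11 = 21, so the finish is 21 days.
Since S8 is critical, the +1 change carries straight to that chain (now 22 days).
No other chain overtakes it, so the finish is 22 days.
Change in finish: 22 − 21 = +1 days.

1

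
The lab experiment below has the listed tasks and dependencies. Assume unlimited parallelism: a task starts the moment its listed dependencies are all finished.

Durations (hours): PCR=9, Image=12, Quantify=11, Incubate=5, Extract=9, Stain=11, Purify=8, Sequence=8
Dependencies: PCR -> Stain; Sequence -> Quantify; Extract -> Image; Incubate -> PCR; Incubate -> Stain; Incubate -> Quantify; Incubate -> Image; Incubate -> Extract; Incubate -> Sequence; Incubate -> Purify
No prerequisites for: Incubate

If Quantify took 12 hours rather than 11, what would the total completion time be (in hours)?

The binding path is Incubate→Extract→Image = 5+9+12 = 26; finish at 26 hours.
Quantify is off the critical path — its longest chain is 24 hours, giving 2 of slack.
No other chain overtakes it, so the finish is 26 hours.

26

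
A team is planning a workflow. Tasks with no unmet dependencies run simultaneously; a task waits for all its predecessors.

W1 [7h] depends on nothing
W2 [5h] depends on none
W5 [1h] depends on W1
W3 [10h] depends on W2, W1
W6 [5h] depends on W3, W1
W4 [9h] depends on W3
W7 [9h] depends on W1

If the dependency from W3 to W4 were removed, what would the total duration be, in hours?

Before: longest chain W1→W3→W4 = 7+10+9 = 26, finish 26.
Without W3→W4, W4's earliest start moves from 17 to 0.
New critical path: W1→W3→W6 = 7+10+5 = 22 ⇒ 22 hours.

22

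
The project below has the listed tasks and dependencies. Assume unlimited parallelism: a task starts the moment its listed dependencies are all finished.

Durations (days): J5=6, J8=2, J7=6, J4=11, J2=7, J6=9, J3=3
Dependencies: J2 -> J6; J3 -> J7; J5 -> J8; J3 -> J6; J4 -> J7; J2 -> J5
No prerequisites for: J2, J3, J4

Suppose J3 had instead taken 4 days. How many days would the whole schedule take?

The binding path is J4→J7 = 11+6 = 17; finish at 17 days.
J3 is off the critical path — its longest chain is 12 days, giving 5 of slack.
The critical path is still J4→J7; finish is now 17 days.

17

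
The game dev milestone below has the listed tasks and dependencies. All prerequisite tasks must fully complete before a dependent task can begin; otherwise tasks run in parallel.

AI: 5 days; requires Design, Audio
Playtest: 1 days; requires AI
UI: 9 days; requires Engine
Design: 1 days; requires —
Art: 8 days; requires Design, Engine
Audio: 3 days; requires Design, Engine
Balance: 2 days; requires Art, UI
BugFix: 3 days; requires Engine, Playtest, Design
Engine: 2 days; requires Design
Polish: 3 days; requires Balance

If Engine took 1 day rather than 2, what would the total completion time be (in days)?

16

Actual critical path: Design→Engine→UI→Balance→Polish = 1+2+9+2+3 = 17 ⇒ 17 days.
Engine lies on that path, so at 1 day the path becomes 16 days.
The critical path is still Design→Engine→UI→Balance→Polish; finish is now 16 days.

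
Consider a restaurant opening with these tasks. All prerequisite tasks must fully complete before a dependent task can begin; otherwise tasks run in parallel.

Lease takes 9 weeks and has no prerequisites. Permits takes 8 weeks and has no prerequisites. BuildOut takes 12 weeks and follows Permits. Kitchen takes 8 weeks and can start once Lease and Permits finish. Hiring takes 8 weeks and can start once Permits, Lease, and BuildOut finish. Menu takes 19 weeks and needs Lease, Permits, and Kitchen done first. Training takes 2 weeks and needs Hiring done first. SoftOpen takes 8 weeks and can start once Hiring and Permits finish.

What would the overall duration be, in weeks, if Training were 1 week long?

Critical path before the change: Lease→Kitchen→Menu = 9+8+19 = 36 giving 36 weeks.
Training has 6 weeks of float (longest path through it is 30).
No other chain overtakes it, so the finish is 36 weeks.

36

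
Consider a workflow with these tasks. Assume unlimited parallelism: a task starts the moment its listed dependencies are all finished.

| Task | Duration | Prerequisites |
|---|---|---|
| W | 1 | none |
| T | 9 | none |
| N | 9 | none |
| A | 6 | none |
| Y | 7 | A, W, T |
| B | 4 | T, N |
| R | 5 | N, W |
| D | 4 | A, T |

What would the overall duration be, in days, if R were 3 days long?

16

Actual critical path: T→Y = 9+7 = 16 ⇒ 16 days.
R has 2 days of float (longest path through it is 14).
The critical path is still T→Y; finish is now 16 days.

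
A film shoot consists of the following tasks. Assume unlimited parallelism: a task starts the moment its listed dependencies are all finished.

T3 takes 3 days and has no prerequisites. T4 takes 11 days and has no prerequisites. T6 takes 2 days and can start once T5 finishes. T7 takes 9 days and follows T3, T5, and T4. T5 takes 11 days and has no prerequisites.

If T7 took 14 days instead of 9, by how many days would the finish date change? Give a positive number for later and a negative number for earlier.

Critical path before the change: T4→T7 = 11+9 = 20 giving 20 days.
T7 lies on that path, so at 14 days the path becomes 25 days.
The critical path is still T4→T7; finish is now 25 days.
Change in finish: 25 − 20 = +5 days.

5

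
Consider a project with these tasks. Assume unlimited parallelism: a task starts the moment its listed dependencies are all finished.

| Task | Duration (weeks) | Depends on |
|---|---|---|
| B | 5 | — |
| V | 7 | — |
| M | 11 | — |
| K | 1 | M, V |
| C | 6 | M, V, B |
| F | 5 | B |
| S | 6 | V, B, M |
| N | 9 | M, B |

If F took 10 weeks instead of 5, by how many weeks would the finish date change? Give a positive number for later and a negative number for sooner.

0

Baseline: M→N = 11+9 = 20 → 20 weeks.
F has 10 weeks of float (longest path through it is 10).
No other chain overtakes it, so the finish is 20 weeks.
Change in finish: 20 − 20 = +0 weeks.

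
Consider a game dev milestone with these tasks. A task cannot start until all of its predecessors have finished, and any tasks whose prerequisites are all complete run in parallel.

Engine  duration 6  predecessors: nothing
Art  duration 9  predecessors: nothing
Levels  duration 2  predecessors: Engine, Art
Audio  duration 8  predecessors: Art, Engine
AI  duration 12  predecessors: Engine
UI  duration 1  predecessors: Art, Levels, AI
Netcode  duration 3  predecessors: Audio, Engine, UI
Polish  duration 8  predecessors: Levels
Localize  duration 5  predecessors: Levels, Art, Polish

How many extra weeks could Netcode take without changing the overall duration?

Critical path: Art→Levels→Polish→Localize = 9+2+8+5 = 24, so the finish is 24 weeks.
Longest path through Netcode: 22 weeks (earliest finish 22, latest finish 24).
So Netcode can slip 24 − 22 = 2 weeks.

2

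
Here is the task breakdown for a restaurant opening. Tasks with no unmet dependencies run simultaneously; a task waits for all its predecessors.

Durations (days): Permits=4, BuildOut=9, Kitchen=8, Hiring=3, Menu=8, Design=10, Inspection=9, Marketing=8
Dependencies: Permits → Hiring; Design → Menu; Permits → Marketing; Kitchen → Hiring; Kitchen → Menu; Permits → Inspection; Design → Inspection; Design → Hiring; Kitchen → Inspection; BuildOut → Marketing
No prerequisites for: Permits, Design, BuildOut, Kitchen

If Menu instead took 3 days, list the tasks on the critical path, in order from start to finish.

Design, Inspection

The binding path is Design→Inspection = 10+9 = 19; finish at 19 days.
Menu is off the critical path — its longest chain is 18 days, giving 1 of slack.
No other chain overtakes it, so the finish is 19 days.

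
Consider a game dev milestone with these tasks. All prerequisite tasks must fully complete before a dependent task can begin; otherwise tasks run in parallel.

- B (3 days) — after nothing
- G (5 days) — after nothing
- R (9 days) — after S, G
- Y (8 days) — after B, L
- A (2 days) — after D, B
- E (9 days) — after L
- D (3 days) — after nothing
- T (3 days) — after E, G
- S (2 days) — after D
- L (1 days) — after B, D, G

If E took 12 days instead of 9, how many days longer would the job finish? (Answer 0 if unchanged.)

3

The binding path is G→L→E→T = 5+1+9+3 = 18; finish at 18 days.
E lies on that path, so at 12 days the path becomes 21 days.
The critical path is still G→L→E→T; finish is now 21 days.
Change in finish: 21 − 18 = +3 days.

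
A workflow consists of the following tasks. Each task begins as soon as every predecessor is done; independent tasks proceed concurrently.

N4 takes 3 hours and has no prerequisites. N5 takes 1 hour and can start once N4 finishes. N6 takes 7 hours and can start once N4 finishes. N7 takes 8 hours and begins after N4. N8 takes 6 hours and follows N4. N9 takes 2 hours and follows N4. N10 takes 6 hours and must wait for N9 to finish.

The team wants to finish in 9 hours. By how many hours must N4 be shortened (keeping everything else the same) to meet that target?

Current finish: 11 hours; target: 9.
N4 is on every critical path, so each hour cut from N4 cuts the finish by one (this holds down to a finish of 9).
Need 11 − 9 = 2 hours off N4 → N4 becomes 1 hour, finish becomes 9.

2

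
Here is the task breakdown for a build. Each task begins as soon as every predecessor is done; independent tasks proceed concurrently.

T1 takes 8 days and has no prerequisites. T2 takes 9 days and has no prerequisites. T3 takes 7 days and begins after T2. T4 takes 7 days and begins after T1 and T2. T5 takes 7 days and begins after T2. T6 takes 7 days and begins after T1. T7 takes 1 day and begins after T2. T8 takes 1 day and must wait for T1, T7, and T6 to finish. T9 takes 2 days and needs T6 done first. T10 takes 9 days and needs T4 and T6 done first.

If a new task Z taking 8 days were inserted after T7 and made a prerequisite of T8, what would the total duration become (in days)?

25

Originally the project takes 25 days.
With Z inserted, T8 now waits for max(T1, T7, T6, Z).
New critical path: T2→T4→T10 = 9+7+9 = 25 ⇒ 25 days.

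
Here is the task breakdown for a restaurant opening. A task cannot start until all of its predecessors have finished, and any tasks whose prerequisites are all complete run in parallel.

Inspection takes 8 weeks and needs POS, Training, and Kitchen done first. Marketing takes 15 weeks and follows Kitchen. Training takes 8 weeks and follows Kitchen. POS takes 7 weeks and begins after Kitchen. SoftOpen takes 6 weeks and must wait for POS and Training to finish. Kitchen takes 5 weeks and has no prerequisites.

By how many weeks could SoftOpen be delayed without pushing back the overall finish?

2

Kitchen→Training→Inspection = 5+8+8 = 21 sets the makespan at 21 weeks.
The longest chain containing SoftOpen totals 19 weeks.
Slack of SoftOpen = 15 − 13 = 2 weeks.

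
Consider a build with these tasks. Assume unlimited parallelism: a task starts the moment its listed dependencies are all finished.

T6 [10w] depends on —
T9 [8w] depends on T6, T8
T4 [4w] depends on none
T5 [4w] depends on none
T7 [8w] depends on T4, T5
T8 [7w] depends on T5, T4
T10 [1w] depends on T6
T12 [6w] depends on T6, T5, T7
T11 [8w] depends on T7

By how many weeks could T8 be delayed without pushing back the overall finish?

The longest chain is T4→T7→T11 = 4+8+8 = 20; overall finish 20 weeks.
T8 finishes as early as 11 and must finish by 12.
So T8 can slip 12 − 11 = 1 week.

1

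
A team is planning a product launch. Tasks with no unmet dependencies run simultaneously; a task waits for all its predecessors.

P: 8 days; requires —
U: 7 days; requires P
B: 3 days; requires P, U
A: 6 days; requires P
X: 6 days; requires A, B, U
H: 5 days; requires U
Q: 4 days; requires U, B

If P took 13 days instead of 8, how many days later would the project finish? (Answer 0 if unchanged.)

5

As given, the longest chain is P→U→B→X = 8+7+3+6 = 24, so the finish is 24 days.
P is on the critical path; changing it to 13 makes that path 29 days.
That remains the longest chain; total 29 days.
Change in finish: 29 − 24 = +5 days.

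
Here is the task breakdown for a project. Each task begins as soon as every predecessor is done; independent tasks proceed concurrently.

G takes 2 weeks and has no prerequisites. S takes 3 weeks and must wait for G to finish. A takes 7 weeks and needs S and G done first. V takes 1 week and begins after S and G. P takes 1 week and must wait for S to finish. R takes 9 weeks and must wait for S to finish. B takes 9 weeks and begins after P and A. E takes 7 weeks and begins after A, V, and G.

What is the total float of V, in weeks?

The longest chain is G→S→A→B = 2+3+7+9 = 21; overall finish 21 weeks.
Longest path through V: 13 weeks (earliest finish 6, latest finish 14).
Slack of V = 13 − 5 = 8 weeks.

8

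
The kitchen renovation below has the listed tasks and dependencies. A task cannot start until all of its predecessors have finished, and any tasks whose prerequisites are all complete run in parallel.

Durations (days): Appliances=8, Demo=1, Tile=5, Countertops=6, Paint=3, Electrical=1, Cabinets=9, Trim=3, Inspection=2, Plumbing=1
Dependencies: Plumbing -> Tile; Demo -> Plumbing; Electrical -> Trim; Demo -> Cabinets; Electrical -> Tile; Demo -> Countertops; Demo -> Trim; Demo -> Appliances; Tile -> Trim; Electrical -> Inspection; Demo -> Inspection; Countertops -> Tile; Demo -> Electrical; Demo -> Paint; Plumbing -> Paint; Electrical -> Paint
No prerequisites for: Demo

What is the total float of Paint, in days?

10

The longest chain is Demo→Countertops→Tile→Trim = 1+6+5+3 = 15; overall finish 15 days.
The longest chain containing Paint totals 5 days.
Float = 15 − 5 = 10.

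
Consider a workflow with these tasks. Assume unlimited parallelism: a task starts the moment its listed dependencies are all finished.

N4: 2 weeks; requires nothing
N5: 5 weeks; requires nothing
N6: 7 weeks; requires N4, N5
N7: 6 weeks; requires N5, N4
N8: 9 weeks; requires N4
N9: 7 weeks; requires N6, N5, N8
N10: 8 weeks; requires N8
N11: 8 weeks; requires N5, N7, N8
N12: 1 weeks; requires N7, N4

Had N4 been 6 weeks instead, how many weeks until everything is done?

23

As given, the longest chain is N4→N8→N10 = 2+9+8 = 19, so the finish is 19 weeks.
N4 lies on that path, so at 6 weeks the path becomes 23 weeks.
The critical path is still N4→N8→N10; finish is now 23 weeks.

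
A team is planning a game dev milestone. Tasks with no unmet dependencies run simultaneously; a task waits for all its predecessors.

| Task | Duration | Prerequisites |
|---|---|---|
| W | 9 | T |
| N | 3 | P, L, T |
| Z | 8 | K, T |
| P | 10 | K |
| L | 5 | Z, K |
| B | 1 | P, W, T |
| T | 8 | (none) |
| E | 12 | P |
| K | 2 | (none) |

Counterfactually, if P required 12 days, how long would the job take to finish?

26

Actual critical path: K→P→E = 2+10+12 = 24 ⇒ 24 days.
P is on the critical path; changing it to 12 makes that path 26 days.
The critical path is still K→P→E; finish is now 26 days.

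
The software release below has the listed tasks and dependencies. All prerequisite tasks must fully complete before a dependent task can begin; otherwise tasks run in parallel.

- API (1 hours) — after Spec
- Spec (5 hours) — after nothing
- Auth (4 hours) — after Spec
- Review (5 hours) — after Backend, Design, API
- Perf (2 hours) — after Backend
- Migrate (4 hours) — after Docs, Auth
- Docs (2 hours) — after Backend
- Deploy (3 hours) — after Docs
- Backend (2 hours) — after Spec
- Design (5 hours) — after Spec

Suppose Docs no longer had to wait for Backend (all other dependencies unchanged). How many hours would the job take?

15

With the dependency in place, Spec→Design→Review = 5+5+5 = 15 sets the finish at 15 hours.
Without Backend→Docs, Docs's earliest start moves from 7 to 0.
After: Spec→Design→Review = 5+5+5 = 15 → 15 hours.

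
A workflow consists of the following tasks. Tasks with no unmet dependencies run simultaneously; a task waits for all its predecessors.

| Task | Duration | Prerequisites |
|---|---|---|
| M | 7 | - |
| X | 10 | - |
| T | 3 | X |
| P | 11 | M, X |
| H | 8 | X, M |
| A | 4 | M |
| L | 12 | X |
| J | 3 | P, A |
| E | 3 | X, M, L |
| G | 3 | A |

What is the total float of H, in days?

The longest chain is X→L→E = 10+12+3 = 25; overall finish 25 days.
Longest path through H: 18 days (earliest finish 18, latest finish 25).
So H can slip 25 − 18 = 7 days.

7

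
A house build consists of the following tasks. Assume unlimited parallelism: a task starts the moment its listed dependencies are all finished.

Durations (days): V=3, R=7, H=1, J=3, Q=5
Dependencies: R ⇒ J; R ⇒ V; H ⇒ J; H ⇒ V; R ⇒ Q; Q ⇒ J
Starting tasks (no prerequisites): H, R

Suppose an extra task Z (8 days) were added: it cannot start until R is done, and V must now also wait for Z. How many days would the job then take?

Originally the job takes 15 days.
With Z inserted, V now waits for max(R, H, Z).
New critical path: R→Z→V = 7+8+3 = 18 ⇒ 18 days.

18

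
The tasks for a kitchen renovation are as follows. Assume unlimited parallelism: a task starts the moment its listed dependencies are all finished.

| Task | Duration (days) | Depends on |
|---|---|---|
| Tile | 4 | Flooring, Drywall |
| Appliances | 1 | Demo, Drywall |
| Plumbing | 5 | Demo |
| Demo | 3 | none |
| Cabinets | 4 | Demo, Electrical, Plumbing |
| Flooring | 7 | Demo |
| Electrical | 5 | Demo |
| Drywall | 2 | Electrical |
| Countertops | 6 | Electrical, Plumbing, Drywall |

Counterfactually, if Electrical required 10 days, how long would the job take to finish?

Actual critical path: Demo→Electrical→Drywall→Countertops = 3+5+2+6 = 16 ⇒ 16 days.
Electrical is on the critical path; changing it to 10 makes that path 21 days.
No other chain overtakes it, so the finish is 21 days.

21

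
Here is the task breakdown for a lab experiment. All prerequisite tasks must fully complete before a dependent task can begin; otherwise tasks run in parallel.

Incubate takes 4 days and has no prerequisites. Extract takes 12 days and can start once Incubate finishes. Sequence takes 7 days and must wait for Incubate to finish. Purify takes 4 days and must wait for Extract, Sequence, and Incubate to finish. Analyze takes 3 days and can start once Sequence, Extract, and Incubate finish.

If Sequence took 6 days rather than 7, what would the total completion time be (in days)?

Baseline: Incubate→Extract→Purify = 4+12+4 = 20 → 20 days.
Sequence is off the critical path — its longest chain is 15 days, giving 5 of slack.
No other chain overtakes it, so the finish is 20 days.

20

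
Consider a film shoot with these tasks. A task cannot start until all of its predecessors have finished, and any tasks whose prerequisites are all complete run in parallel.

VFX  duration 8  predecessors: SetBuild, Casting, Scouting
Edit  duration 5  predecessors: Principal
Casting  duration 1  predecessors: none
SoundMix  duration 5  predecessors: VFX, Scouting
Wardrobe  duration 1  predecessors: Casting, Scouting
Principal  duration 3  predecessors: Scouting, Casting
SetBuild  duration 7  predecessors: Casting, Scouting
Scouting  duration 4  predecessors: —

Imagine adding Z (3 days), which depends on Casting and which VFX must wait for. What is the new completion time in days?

Originally the job takes 24 days.
With Z inserted, VFX now waits for max(SetBuild, Casting, Scouting, Z).
New critical path: Scouting→SetBuild→VFX→SoundMix = 4+7+8+5 = 24 ⇒ 24 days.

24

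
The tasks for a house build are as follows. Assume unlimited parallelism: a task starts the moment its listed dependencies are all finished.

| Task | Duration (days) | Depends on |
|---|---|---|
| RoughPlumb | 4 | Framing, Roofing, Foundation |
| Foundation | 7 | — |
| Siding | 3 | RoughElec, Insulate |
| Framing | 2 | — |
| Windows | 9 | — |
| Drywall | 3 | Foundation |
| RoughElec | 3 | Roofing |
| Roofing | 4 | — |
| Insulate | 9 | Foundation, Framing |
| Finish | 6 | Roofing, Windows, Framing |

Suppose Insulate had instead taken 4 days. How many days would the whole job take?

Critical path before the change: Foundation→Insulate→Siding = 7+9+3 = 19 giving 19 days.
Insulate lies on that path, so at 4 days the path becomes 14 days.
The binding chain switches to Windows→Finish = 9+6 = 15; finish 15 days.

15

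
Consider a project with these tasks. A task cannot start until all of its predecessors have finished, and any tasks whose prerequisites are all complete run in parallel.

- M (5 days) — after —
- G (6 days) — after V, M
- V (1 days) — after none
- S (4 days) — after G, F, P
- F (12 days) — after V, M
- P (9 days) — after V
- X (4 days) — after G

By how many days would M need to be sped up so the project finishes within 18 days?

Current finish: 21 days; target: 18.
M is on every critical path, so each day cut from M cuts the finish by one (this holds down to a finish of 17).
Need 21 − 18 = 3 days off M → M becomes 2 days, finish becomes 18.

3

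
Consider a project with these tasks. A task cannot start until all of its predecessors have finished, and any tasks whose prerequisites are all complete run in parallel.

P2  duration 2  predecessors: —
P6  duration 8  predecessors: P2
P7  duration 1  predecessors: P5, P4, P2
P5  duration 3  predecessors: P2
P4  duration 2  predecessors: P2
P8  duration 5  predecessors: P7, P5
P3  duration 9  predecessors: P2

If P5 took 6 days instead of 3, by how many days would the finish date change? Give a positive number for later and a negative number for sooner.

3

Baseline: P2→P5→P7→P8 = 2+3+1+5 = 11 → 11 days.
Since P5 is critical, the +3 change carries straight to that chain (now 14 days).
The critical path is still P2→P5→P7→P8; finish is now 14 days.
Change in finish: 14 − 11 = +3 days.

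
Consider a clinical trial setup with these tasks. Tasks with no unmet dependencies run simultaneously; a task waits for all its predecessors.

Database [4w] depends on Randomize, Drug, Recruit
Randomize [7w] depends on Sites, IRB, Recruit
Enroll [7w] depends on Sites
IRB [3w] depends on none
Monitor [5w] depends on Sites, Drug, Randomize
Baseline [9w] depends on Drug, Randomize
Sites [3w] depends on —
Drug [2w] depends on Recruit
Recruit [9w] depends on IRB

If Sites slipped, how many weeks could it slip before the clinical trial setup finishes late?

9

IRB→Recruit→Randomize→Baseline = 3+9+7+9 = 28 sets the makespan at 28 weeks.
Longest path through Sites: 19 weeks (earliest finish 3, latest finish 12).
Float = 28 − 19 = 9.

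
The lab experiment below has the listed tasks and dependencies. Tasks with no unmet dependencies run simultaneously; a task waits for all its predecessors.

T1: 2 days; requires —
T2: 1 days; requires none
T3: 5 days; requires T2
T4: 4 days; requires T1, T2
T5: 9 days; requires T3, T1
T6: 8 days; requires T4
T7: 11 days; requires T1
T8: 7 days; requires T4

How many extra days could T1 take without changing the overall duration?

The longest chain is T2→T3→T5 = 1+5+9 = 15; overall finish 15 days.
Longest path through T1: 14 days (earliest finish 2, latest finish 3).
So T1 can slip 3 − 2 = 1 day.

1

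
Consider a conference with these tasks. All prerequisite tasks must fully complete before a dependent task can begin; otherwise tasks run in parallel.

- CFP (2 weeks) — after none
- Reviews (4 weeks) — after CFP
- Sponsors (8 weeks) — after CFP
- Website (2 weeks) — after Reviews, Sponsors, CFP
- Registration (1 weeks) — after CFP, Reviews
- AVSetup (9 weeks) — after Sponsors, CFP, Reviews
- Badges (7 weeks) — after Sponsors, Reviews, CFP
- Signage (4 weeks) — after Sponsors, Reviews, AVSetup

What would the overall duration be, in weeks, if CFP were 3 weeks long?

Baseline: CFP→Sponsors→AVSetup→Signage = 2+8+9+4 = 23 → 23 weeks.
CFP is on the critical path; changing it to 3 makes that path 24 weeks.
That remains the longest chain; total 24 weeks.

24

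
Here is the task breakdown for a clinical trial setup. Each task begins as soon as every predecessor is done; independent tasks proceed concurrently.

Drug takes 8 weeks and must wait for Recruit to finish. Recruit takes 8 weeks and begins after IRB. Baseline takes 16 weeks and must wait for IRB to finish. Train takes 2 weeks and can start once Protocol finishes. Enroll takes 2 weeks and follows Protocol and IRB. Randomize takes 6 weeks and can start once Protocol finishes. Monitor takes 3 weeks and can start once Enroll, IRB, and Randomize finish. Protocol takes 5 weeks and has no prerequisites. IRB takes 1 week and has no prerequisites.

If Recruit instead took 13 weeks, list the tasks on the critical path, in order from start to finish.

The binding path is IRB→Recruit→Drug = 1+8+8 = 17; finish at 17 weeks.
Recruit is on the critical path; changing it to 13 makes that path 22 weeks.
That remains the longest chain; total 22 weeks.

IRB, Recruit, Drug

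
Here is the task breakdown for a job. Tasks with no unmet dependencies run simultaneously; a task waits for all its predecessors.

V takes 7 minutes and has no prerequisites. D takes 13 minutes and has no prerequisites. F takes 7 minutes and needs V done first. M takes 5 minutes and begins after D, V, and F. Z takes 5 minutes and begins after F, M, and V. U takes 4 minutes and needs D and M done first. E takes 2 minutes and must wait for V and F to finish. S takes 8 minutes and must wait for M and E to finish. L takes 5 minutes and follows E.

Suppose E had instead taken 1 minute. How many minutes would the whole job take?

27

Baseline: V→F→M→S = 7+7+5+8 = 27 → 27 minutes.
E has 3 minutes of float (longest path through it is 24).
That remains the longest chain; total 27 minutes.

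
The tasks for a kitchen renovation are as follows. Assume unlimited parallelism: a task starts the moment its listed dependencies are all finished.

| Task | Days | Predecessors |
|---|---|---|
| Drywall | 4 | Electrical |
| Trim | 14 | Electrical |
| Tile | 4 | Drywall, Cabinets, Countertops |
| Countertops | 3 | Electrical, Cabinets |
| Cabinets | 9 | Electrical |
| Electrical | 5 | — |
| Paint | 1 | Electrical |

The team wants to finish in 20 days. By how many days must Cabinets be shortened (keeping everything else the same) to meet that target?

1

Current finish: 21 days; target: 20.
Cabinets is on every critical path, so each day cut from Cabinets cuts the finish by one (this holds down to a finish of 19).
Need 21 − 20 = 1 day off Cabinets → Cabinets becomes 8 days, finish becomes 20.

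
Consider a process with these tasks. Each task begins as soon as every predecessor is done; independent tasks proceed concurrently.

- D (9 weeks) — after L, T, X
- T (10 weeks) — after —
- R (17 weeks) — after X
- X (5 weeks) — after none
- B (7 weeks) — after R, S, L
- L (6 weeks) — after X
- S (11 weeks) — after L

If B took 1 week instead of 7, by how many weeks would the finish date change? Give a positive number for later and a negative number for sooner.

Critical path before the change: X→L→S→B = 5+6+11+7 = 29 giving 29 weeks.
B is on the critical path; changing it to 1 makes that path 23 weeks.
No other chain overtakes it, so the finish is 23 weeks.
Change in finish: 23 − 29 = -6 weeks.

-6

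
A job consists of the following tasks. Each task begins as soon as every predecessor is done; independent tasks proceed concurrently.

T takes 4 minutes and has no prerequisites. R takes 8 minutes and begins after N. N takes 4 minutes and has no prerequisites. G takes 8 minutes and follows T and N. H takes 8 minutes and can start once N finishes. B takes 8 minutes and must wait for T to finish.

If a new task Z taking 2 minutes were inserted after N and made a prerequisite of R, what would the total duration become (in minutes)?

Originally the schedule takes 12 minutes.
With Z inserted, R now waits for max(N, Z).
New critical path: N→Z→R = 4+2+8 = 14 ⇒ 14 minutes.

14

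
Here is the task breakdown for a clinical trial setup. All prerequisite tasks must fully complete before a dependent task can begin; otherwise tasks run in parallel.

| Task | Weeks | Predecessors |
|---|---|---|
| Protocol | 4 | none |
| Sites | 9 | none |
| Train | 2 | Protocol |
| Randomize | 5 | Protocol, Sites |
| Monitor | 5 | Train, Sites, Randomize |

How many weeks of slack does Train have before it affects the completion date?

8

Sites→Randomize→Monitor = 9+5+5 = 19 sets the makespan at 19 weeks.
Longest path through Train: 11 weeks (earliest finish 6, latest finish 14).
Slack of Train = 12 − 4 = 8 weeks.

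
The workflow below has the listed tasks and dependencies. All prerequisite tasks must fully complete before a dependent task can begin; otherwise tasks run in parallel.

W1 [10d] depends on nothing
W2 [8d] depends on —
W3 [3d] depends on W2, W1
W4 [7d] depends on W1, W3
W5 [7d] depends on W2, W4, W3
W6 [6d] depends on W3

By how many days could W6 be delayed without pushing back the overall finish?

8

Critical path: W1→W3→W4→W5 = 10+3+7+7 = 27, so the finish is 27 days.
W6 finishes as early as 19 and must finish by 27.
Slack of W6 = 21 − 13 = 8 days.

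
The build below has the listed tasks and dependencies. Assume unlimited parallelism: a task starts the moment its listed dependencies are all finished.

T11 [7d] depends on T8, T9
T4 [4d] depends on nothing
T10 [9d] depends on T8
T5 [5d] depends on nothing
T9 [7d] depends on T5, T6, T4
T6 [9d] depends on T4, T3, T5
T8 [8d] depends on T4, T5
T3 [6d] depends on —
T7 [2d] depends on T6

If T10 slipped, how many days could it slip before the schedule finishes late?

7

The longest chain is T3→T6→T9→T11 = 6+9+7+7 = 29; overall finish 29 days.
Longest path through T10: 22 days (earliest finish 22, latest finish 29).
Float = 29 − 22 = 7.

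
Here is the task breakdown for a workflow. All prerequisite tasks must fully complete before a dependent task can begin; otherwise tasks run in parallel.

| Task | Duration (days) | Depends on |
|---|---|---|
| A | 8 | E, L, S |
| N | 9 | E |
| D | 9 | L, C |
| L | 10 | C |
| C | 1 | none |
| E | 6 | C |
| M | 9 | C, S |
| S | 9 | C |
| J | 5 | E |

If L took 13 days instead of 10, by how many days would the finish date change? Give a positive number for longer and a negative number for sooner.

Baseline: C→L→D = 1+10+9 = 20 → 20 days.
L lies on that path, so at 13 days the path becomes 23 days.
The critical path is still C→L→D; finish is now 23 days.
Change in finish: 23 − 20 = +3 days.

3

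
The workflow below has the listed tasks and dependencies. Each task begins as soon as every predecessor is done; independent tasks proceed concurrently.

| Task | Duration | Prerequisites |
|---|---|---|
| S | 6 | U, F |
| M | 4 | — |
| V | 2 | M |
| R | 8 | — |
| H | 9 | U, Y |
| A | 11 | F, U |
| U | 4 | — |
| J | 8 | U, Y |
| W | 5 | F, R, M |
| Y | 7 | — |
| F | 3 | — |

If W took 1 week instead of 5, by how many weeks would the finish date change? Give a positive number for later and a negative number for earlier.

Baseline: Y→H = 7+9 = 16 → 16 weeks.
W is off the critical path — its longest chain is 13 weeks, giving 3 of slack.
That remains the longest chain; total 16 weeks.
Change in finish: 16 − 16 = +0 weeks.

0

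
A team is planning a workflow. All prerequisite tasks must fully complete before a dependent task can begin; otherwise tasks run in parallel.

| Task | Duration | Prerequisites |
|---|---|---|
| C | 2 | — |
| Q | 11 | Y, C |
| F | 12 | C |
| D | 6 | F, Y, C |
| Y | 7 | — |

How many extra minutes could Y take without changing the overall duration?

2

The longest chain is C→F→D = 2+12+6 = 20; overall finish 20 minutes.
Y finishes as early as 7 and must finish by 9.
So Y can slip 9 − 7 = 2 minutes.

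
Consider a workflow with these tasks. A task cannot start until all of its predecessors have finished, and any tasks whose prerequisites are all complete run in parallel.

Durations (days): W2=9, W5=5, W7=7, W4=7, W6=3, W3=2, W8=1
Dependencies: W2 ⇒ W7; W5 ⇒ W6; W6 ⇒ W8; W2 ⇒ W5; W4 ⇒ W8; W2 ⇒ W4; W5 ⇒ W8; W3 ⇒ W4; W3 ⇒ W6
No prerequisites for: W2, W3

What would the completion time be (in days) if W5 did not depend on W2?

17

Original critical path: W2→W5→W6→W8 = 9+5+3+1 = 18 ⇒ 18 days.
Without W2→W5, W5's earliest start moves from 9 to 0.
New critical path: W2→W4→W8 = 9+7+1 = 17 ⇒ 17 days.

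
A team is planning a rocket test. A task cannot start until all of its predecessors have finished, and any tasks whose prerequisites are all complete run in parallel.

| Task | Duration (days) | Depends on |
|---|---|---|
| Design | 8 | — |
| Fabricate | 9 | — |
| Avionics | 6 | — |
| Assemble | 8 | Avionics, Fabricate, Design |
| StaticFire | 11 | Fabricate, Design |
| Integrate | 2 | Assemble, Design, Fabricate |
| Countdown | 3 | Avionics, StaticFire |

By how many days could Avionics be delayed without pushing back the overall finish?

7

Fabricate→StaticFire→Countdown = 9+11+3 = 23 sets the makespan at 23 days.
Longest path through Avionics: 16 days (earliest finish 6, latest finish 13).
Slack of Avionics = 7 − 0 = 7 days.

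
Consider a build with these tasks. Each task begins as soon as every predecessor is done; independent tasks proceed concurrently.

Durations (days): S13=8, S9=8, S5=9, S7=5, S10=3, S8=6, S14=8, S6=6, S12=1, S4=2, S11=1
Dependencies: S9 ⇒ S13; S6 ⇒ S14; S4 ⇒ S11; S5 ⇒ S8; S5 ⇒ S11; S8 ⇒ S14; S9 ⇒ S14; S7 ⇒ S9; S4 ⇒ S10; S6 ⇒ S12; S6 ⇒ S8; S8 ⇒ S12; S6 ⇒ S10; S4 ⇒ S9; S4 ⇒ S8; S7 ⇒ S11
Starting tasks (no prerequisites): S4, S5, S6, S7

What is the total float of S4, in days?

S5→S8→S14 = 9+6+8 = 23 sets the makespan at 23 days.
The longest chain containing S4 totals 18 days.
Float = 23 − 18 = 5.

5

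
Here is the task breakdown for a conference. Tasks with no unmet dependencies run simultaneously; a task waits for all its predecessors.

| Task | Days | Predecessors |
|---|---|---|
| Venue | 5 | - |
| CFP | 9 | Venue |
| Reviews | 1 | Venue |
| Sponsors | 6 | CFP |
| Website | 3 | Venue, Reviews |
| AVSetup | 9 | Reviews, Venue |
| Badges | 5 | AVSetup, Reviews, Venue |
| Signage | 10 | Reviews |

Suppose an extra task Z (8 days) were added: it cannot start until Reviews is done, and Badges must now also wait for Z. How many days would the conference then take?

20

Originally the conference takes 20 days.
With Z inserted, Badges now waits for max(AVSetup, Reviews, Venue, Z).
New critical path: Venue→CFP→Sponsors = 5+9+6 = 20 ⇒ 20 days.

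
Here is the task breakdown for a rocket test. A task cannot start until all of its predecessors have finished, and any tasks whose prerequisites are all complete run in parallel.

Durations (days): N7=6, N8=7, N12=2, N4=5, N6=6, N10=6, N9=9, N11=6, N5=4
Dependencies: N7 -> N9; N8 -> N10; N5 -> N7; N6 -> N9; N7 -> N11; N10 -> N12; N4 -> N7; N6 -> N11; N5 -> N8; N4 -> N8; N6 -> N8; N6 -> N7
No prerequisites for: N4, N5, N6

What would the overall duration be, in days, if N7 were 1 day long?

21

The binding path is N6→N7→N9 = 6+6+9 = 21; finish at 21 days.
N7 lies on that path, so at 1 day the path becomes 16 days.
Now N6→N8→N10→N12 = 6+7+6+2 = 21 is longest, so the finish becomes 21 days.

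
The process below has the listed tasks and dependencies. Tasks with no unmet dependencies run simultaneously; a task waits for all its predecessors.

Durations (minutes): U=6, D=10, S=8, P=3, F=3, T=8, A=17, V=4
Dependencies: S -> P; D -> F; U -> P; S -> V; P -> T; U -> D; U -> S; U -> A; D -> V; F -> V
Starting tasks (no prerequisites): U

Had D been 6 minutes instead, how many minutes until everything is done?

25

The binding path is U→S→P→T = 6+8+3+8 = 25; finish at 25 minutes.
The longest path through D is only 23 minutes, so D has float 2.
The critical path is still U→S→P→T; finish is now 25 minutes.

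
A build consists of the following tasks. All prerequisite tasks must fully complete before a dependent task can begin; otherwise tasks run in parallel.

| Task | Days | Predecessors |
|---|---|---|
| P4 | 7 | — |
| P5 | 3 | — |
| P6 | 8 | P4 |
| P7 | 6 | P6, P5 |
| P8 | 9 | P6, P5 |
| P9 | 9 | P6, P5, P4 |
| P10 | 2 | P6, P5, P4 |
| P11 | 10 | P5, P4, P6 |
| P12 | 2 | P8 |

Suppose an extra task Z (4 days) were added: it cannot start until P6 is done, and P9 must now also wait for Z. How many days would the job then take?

Originally the job takes 26 days.
With Z inserted, P9 now waits for max(P6, P5, P4, Z).
New critical path: P4→P6→Z→P9 = 7+8+4+9 = 28 ⇒ 28 days.

28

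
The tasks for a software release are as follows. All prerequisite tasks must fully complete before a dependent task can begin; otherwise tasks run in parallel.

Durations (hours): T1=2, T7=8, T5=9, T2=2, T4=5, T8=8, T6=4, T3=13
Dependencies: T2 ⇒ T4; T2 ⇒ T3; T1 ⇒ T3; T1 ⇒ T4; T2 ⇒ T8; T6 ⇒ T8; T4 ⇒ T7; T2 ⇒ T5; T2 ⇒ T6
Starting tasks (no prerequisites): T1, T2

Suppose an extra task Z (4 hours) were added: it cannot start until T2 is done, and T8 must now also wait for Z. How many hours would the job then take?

15

Originally the job takes 15 hours.
With Z inserted, T8 now waits for max(T2, T6, Z).
New critical path: T1→T3 = 2+13 = 15 ⇒ 15 hours.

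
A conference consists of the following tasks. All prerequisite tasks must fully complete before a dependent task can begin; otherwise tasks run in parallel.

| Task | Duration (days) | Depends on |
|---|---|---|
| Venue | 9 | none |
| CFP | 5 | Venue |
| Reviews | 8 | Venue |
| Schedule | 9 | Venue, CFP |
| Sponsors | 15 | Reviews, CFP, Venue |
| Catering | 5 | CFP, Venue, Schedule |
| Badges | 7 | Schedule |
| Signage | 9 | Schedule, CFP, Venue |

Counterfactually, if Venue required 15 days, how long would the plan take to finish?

The binding path is Venue→CFP→Schedule→Signage = 9+5+9+9 = 32; finish at 32 days.
Since Venue is critical, the +6 change carries straight to that chain (now 38 days).
No other chain overtakes it, so the finish is 38 days.

38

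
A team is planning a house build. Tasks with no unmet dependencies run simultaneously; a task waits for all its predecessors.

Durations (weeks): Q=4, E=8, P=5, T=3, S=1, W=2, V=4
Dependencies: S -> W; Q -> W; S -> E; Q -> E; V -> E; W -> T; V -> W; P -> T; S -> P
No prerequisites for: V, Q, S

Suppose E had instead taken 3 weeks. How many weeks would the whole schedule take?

As given, the longest chain is V→E = 4+8 = 12, so the finish is 12 weeks.
Since E is critical, the -5 change carries straight to that chain (now 7 weeks).
The binding chain switches to V→W→T = 4+2+3 = 9; finish 9 weeks.

9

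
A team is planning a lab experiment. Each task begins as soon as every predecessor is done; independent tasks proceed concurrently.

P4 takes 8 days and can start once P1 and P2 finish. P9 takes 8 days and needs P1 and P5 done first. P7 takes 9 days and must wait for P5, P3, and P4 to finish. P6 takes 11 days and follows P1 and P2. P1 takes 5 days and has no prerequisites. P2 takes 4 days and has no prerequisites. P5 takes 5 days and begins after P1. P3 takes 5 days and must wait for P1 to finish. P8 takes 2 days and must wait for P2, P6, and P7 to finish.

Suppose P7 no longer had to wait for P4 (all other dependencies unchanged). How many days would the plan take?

21

Before: longest chain P1→P4→P7→P8 = 5+8+9+2 = 24, finish 24.
Without P4→P7, P7's earliest start moves from 13 to 10.
After: P1→P3→P7→P8 = 5+5+9+2 = 21 → 21 days.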